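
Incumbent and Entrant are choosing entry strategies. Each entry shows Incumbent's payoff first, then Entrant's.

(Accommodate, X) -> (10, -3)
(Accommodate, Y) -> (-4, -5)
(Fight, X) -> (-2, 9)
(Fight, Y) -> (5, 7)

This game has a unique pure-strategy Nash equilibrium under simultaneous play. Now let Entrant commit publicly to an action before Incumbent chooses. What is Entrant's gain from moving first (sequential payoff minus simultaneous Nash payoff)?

10

Solve by backward induction (Entrant leads).
- X: Incumbent compares 10, -2 and picks Accommodate; Entrant would get -3.
- Y: Incumbent compares -4, 5 and picks Fight; Entrant would get 7.
Among -3, 7, the best is 7 at Y. Subgame-perfect outcome: (Fight, Y) with payoffs (5, 7).
Under simultaneous play:
Incumbent's best replies: X→Accommodate; Y→Fight.
Entrant's best replies: Accommodate→X; Fight→X.
Only (Accommodate, X) has each player best-responding; Nash payoffs (10, -3).
Entrant's commitment gain: 7 − -3 = 10.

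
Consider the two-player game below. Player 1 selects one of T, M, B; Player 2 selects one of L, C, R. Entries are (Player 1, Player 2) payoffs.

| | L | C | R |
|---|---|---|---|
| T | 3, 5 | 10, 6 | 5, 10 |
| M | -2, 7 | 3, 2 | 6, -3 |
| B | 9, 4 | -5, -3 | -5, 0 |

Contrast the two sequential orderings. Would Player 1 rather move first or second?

second

If Player 1 leads: Player 2's best replies are T→R, M→L, B→L; Player 1's induced payoffs 5, -2, 9; outcome (B, L), payoffs (9, 4).
If Player 2 leads: Player 1's best replies are L→B, C→T, R→M; Player 2's induced payoffs 4, 6, -3; outcome (T, C), payoffs (10, 6).
Player 1 gets 9 moving first and 10 moving second, so Player 1 prefers to move second.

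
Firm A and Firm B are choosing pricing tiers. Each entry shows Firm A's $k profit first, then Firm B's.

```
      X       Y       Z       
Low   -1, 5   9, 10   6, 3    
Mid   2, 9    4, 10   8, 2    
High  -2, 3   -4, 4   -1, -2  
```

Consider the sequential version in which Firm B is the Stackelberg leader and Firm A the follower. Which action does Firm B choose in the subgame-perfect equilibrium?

Y

Solve by backward induction (Firm B leads).
- X: BR = Mid, leader payoff 9.
- Y: BR = Low, leader payoff 10.
- Z: BR = Mid, leader payoff 2.
Firm B's induced payoffs are 9, 10, 2, so Firm B commits to Y. Subgame-perfect outcome: (Low, Y) with payoffs (9, 10).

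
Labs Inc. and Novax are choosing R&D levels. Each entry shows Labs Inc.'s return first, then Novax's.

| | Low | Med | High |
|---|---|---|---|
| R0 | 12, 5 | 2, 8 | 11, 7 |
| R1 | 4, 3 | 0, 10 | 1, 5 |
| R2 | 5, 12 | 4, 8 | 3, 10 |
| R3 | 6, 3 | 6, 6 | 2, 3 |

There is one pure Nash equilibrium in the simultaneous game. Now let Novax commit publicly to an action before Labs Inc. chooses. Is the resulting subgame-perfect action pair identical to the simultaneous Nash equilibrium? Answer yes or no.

Work backward from Labs Inc.'s decision.
- Low → Labs Inc. plays R0 (best of 12, 4, 5, 6); Novax gets 5.
- Med → Labs Inc. plays R3 (best of 2, 0, 4, 6); Novax gets 6.
- High → Labs Inc. plays R0 (best of 11, 1, 3, 2); Novax gets 7.
Among 5, 6, 7, the best is 7 at High. Subgame-perfect outcome: (R0, High) with payoffs (11, 7).
For the simultaneous game, intersect best replies.
Labs Inc.'s best replies: Low→R0; Med→R3; High→R0.
Novax's best replies: R0→Med; R1→Med; R2→Low; R3→Med.
Only (R3, Med) has each player best-responding; Nash payoffs (6, 6).
Sequential outcome (R0, High) differs from the Nash profile (R3, Med).

no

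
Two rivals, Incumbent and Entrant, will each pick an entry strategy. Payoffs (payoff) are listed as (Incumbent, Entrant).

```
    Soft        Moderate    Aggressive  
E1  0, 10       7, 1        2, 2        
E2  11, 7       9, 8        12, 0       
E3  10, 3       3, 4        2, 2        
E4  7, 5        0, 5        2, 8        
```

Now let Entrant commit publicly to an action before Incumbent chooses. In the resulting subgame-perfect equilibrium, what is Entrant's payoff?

8

Incumbent best-responds to each possible Entrant move:
- Soft: BR = E2, leader payoff 7.
- Moderate: BR = E2, leader payoff 8.
- Aggressive: BR = E2, leader payoff 0.
Maximizing over 7, 8, 0, Entrant chooses Moderate. Subgame-perfect outcome: (E2, Moderate) with payoffs (9, 8).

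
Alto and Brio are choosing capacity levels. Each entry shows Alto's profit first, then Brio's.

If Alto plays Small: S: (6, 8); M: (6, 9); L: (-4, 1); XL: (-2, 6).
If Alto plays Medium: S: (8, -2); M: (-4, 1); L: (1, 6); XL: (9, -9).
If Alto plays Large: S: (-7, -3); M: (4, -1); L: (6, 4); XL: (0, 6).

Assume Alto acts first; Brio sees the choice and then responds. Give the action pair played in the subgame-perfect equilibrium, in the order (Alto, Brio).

(Small, M)

Solve by backward induction (Alto leads).
- Small → Brio plays M (best of 8, 9, 1, 6); Alto gets 6.
- Medium → Brio plays L (best of -2, 1, 6, -9); Alto gets 1.
- Large → Brio plays XL (best of -3, -1, 4, 6); Alto gets 0.
Alto's induced payoffs are 6, 1, 0, so Alto commits to Small. Subgame-perfect outcome: (Small, M) with payoffs (6, 9).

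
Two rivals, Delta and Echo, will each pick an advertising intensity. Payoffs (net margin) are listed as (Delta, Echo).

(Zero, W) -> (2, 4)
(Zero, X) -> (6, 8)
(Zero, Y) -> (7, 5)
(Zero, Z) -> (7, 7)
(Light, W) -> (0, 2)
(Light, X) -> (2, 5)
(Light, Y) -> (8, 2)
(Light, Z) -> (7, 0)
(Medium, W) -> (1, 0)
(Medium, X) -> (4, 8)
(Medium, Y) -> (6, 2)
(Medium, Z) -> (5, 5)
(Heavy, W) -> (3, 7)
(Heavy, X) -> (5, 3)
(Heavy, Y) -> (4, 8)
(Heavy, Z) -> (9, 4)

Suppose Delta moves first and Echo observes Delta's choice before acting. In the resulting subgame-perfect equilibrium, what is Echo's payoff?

8

Echo best-responds to each possible Delta move:
- Zero: BR = X, leader payoff 6.
- Light: BR = X, leader payoff 2.
- Medium: BR = X, leader payoff 4.
- Heavy: BR = Y, leader payoff 4.
Maximizing over 6, 2, 4, 4, Delta chooses Zero. Subgame-perfect outcome: (Zero, X) with payoffs (6, 8).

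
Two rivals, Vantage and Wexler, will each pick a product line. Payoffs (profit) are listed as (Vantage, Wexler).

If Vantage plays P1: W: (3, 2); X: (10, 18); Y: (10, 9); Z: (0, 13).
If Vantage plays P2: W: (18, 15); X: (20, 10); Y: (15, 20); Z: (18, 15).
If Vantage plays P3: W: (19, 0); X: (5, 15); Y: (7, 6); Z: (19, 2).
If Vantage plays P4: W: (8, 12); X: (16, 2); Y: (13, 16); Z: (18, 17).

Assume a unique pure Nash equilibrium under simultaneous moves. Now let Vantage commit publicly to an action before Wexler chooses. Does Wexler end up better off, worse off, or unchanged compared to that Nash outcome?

Work backward from Wexler's decision.
- P1 → Wexler plays X (best of 2, 18, 9, 13); Vantage gets 10.
- P2 → Wexler plays Y (best of 15, 10, 20, 15); Vantage gets 15.
- P3 → Wexler plays X (best of 0, 15, 6, 2); Vantage gets 5.
- P4 → Wexler plays Z (best of 12, 2, 16, 17); Vantage gets 18.
Maximizing over 10, 15, 5, 18, Vantage chooses P4. Subgame-perfect outcome: (P4, Z) with payoffs (18, 17).
Now find the simultaneous Nash equilibrium.
Vantage's best replies: W→P3; X→P2; Y→P2; Z→P3.
Wexler's best replies: P1→X; P2→Y; P3→X; P4→Z.
The unique mutual best reply is (P2, Y), giving (15, 20).
Wexler earns 17 sequentially versus 20 at the Nash outcome: worse off.

worse off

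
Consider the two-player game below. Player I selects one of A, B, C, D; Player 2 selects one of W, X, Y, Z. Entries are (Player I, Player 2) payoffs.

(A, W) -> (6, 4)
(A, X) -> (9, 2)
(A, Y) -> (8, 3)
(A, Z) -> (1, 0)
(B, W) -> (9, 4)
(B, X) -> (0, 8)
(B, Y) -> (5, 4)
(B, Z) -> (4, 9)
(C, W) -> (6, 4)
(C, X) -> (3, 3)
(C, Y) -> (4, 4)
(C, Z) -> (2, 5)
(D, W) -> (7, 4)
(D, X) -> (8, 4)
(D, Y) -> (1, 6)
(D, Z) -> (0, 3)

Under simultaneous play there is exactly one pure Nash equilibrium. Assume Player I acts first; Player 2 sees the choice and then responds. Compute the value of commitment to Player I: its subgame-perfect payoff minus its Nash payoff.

2

Work backward from Player 2's decision.
- A: BR = W, leader payoff 6.
- B: BR = Z, leader payoff 4.
- C: BR = Z, leader payoff 2.
- D: BR = Y, leader payoff 1.
Among 6, 4, 2, 1, the best is 6 at A. Subgame-perfect outcome: (A, W) with payoffs (6, 4).
Under simultaneous play:
Player I's best replies: W→B; X→A; Y→A; Z→B.
Player 2's best replies: A→W; B→Z; C→Z; D→Y.
The unique mutual best reply is (B, Z), giving (4, 9).
Player I's commitment gain: 6 − 4 = 2.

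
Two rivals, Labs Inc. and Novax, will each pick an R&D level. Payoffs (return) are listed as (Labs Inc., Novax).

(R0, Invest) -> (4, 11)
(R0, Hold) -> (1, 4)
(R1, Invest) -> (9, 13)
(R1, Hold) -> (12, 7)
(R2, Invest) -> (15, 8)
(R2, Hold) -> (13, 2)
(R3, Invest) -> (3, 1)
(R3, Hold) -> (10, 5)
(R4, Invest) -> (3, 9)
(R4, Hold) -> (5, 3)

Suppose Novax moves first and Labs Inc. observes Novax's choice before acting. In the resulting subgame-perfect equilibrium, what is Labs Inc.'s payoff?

15

Solve by backward induction (Novax leads).
- Invest: BR = R2, leader payoff 8.
- Hold: BR = R2, leader payoff 2.
Maximizing over 8, 2, Novax chooses Invest. Subgame-perfect outcome: (R2, Invest) with payoffs (15, 8).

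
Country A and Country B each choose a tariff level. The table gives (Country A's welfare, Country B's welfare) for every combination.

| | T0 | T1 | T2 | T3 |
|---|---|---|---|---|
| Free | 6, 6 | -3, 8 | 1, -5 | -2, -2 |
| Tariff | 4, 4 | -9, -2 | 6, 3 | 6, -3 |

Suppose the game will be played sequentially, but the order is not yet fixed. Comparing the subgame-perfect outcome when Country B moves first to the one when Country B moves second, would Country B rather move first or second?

If Country A leads: Country B's best replies are Free→T1, Tariff→T0; Country A's induced payoffs -3, 4; outcome (Tariff, T0), payoffs (4, 4).
If Country B leads: Country A's best replies are T0→Free, T1→Free, T2→Tariff, T3→Tariff; Country B's induced payoffs 6, 8, 3, -3; outcome (Free, T1), payoffs (-3, 8).
Country B gets 8 moving first and 4 moving second, so Country B prefers to move first.

first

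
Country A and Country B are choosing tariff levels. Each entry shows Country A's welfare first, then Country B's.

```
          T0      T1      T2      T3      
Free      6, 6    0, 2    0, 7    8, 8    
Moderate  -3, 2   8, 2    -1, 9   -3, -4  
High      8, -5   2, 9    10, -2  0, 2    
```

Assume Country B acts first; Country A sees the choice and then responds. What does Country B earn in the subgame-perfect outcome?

Backward induction with Country B moving first.
- T0 → Country A plays High (best of 6, -3, 8); Country B gets -5.
- T1 → Country A plays Moderate (best of 0, 8, 2); Country B gets 2.
- T2 → Country A plays High (best of 0, -1, 10); Country B gets -2.
- T3 → Country A plays Free (best of 8, -3, 0); Country B gets 8.
Country B's induced payoffs are -5, 2, -2, 8, so Country B commits to T3. Subgame-perfect outcome: (Free, T3) with payoffs (8, 8).

8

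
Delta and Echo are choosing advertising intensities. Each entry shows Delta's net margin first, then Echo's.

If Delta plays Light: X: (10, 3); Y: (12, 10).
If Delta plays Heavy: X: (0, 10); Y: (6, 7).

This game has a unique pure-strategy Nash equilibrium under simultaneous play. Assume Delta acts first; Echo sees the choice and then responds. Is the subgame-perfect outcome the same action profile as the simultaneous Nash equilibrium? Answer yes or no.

yes

Backward induction with Delta moving first.
- Light: BR = Y, leader payoff 12.
- Heavy: BR = X, leader payoff 0.
Delta's induced payoffs are 12, 0, so Delta commits to Light. Subgame-perfect outcome: (Light, Y) with payoffs (12, 10).
Under simultaneous play:
Delta's best replies: X→Light; Y→Light.
Echo's best replies: Light→Y; Heavy→X.
Only (Light, Y) has each player best-responding; Nash payoffs (12, 10).
Sequential outcome (Light, Y) coincides with the Nash profile (Light, Y).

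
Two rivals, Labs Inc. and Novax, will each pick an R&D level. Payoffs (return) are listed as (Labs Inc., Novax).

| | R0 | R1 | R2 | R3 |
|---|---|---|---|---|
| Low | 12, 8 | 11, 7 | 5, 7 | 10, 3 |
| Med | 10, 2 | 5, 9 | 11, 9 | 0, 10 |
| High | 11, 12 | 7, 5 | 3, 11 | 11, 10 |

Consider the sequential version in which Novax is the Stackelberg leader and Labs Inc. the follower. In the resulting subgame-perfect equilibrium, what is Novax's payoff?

Backward induction with Novax moving first.
- R0 → Labs Inc. plays Low (best of 12, 10, 11); Novax gets 8.
- R1 → Labs Inc. plays Low (best of 11, 5, 7); Novax gets 7.
- R2 → Labs Inc. plays Med (best of 5, 11, 3); Novax gets 9.
- R3 → Labs Inc. plays High (best of 10, 0, 11); Novax gets 10.
Maximizing over 8, 7, 9, 10, Novax chooses R3. Subgame-perfect outcome: (High, R3) with payoffs (11, 10).

10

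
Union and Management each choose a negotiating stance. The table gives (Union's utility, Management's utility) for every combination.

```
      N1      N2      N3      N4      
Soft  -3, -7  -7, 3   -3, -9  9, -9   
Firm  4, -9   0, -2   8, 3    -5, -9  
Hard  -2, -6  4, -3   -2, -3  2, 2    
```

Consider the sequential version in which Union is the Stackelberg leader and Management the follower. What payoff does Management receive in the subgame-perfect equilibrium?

Work backward from Management's decision.
- Soft → Management plays N2 (best of -7, 3, -9, -9); Union gets -7.
- Firm → Management plays N3 (best of -9, -2, 3, -9); Union gets 8.
- Hard → Management plays N4 (best of -6, -3, -3, 2); Union gets 2.
Among -7, 8, 2, the best is 8 at Firm. Subgame-perfect outcome: (Firm, N3) with payoffs (8, 3).

3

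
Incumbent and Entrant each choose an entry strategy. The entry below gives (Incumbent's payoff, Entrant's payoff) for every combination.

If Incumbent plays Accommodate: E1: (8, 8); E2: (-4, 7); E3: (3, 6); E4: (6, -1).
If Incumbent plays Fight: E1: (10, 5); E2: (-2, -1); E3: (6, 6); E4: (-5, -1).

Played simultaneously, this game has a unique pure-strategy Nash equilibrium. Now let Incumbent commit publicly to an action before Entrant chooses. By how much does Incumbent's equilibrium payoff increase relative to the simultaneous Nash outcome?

2

Work backward from Entrant's decision.
- Accommodate → Entrant plays E1 (best of 8, 7, 6, -1); Incumbent gets 8.
- Fight → Entrant plays E3 (best of 5, -1, 6, -1); Incumbent gets 6.
Maximizing over 8, 6, Incumbent chooses Accommodate. Subgame-perfect outcome: (Accommodate, E1) with payoffs (8, 8).
Now find the simultaneous Nash equilibrium.
Incumbent's best replies: E1→Fight; E2→Fight; E3→Fight; E4→Accommodate.
Entrant's best replies: Accommodate→E1; Fight→E3.
Only (Fight, E3) has each player best-responding; Nash payoffs (6, 6).
Incumbent's commitment gain: 8 − 6 = 2.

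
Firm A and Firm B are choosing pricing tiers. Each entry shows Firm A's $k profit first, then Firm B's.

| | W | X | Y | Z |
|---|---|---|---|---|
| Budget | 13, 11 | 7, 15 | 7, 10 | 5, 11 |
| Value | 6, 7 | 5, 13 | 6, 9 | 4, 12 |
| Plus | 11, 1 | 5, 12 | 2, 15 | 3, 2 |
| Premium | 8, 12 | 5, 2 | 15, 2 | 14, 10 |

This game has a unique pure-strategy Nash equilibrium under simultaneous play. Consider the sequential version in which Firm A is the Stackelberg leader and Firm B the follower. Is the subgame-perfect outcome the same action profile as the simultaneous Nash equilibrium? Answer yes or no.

Firm B best-responds to each possible Firm A move:
- Budget → Firm B plays X (best of 11, 15, 10, 11); Firm A gets 7.
- Value → Firm B plays X (best of 7, 13, 9, 12); Firm A gets 5.
- Plus → Firm B plays Y (best of 1, 12, 15, 2); Firm A gets 2.
- Premium → Firm B plays W (best of 12, 2, 2, 10); Firm A gets 8.
Maximizing over 7, 5, 2, 8, Firm A chooses Premium. Subgame-perfect outcome: (Premium, W) with payoffs (8, 12).
For the simultaneous game, intersect best replies.
Firm A's best replies: W→Budget; X→Budget; Y→Premium; Z→Premium.
Firm B's best replies: Budget→X; Value→X; Plus→Y; Premium→W.
Only (Budget, X) has each player best-responding; Nash payoffs (7, 15).
Sequential outcome (Premium, W) differs from the Nash profile (Budget, X).

no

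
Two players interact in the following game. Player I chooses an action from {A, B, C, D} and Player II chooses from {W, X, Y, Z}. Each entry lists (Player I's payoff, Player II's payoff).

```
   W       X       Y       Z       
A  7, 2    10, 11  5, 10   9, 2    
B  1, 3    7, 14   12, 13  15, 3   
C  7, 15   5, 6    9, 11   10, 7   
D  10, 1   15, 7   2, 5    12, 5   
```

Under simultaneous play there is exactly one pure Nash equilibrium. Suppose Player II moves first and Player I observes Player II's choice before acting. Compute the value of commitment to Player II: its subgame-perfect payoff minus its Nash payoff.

Solve by backward induction (Player II leads).
- W → Player I plays D (best of 7, 1, 7, 10); Player II gets 1.
- X → Player I plays D (best of 10, 7, 5, 15); Player II gets 7.
- Y → Player I plays B (best of 5, 12, 9, 2); Player II gets 13.
- Z → Player I plays B (best of 9, 15, 10, 12); Player II gets 3.
Player II's induced payoffs are 1, 7, 13, 3, so Player II commits to Y. Subgame-perfect outcome: (B, Y) with payoffs (12, 13).
For the simultaneous game, intersect best replies.
Player I's best replies: W→D; X→D; Y→B; Z→B.
Player II's best replies: A→X; B→X; C→W; D→X.
Only (D, X) has each player best-responding; Nash payoffs (15, 7).
Player II's commitment gain: 13 − 7 = 6.

6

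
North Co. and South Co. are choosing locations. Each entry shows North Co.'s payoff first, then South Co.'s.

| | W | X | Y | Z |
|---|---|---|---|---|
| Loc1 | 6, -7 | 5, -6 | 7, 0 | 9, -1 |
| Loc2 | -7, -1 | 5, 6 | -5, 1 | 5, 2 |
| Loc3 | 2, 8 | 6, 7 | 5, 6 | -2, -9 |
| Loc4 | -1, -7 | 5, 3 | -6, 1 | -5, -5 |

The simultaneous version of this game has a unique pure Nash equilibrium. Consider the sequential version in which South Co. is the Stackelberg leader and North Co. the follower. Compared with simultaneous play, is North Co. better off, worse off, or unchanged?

worse off

Solve by backward induction (South Co. leads).
- W → North Co. plays Loc1 (best of 6, -7, 2, -1); South Co. gets -7.
- X → North Co. plays Loc3 (best of 5, 5, 6, 5); South Co. gets 7.
- Y → North Co. plays Loc1 (best of 7, -5, 5, -6); South Co. gets 0.
- Z → North Co. plays Loc1 (best of 9, 5, -2, -5); South Co. gets -1.
South Co.'s induced payoffs are -7, 7, 0, -1, so South Co. commits to X. Subgame-perfect outcome: (Loc3, X) with payoffs (6, 7).
Now find the simultaneous Nash equilibrium.
North Co.'s best replies: W→Loc1; X→Loc3; Y→Loc1; Z→Loc1.
South Co.'s best replies: Loc1→Y; Loc2→X; Loc3→W; Loc4→X.
The unique mutual best reply is (Loc1, Y), giving (7, 0).
North Co. earns 6 sequentially versus 7 at the Nash outcome: worse off.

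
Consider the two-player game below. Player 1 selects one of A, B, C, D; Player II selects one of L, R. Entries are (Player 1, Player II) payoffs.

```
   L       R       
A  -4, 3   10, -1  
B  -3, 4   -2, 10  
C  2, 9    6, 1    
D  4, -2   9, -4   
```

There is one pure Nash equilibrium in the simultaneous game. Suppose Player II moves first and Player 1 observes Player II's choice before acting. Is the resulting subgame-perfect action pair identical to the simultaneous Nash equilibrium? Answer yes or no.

Player 1 best-responds to each possible Player II move:
- L: Player 1 compares -4, -3, 2, 4 and picks D; Player II would get -2.
- R: Player 1 compares 10, -2, 6, 9 and picks A; Player II would get -1.
Player II's induced payoffs are -2, -1, so Player II commits to R. Subgame-perfect outcome: (A, R) with payoffs (10, -1).
Now find the simultaneous Nash equilibrium.
Player 1's best replies: L→D; R→A.
Player II's best replies: A→L; B→R; C→L; D→L.
The unique mutual best reply is (D, L), giving (4, -2).
Sequential outcome (A, R) differs from the Nash profile (D, L).

no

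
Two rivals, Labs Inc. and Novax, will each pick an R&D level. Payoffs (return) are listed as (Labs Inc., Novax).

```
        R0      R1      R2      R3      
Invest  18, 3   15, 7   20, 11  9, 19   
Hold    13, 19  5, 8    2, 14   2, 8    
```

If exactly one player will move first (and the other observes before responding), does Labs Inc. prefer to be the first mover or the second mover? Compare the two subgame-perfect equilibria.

first

If Labs Inc. leads: Novax's best replies are Invest→R3, Hold→R0; Labs Inc.'s induced payoffs 9, 13; outcome (Hold, R0), payoffs (13, 19).
If Novax leads: Labs Inc.'s best replies are R0→Invest, R1→Invest, R2→Invest, R3→Invest; Novax's induced payoffs 3, 7, 11, 19; outcome (Invest, R3), payoffs (9, 19).
Labs Inc. gets 13 moving first and 9 moving second, so Labs Inc. prefers to move first.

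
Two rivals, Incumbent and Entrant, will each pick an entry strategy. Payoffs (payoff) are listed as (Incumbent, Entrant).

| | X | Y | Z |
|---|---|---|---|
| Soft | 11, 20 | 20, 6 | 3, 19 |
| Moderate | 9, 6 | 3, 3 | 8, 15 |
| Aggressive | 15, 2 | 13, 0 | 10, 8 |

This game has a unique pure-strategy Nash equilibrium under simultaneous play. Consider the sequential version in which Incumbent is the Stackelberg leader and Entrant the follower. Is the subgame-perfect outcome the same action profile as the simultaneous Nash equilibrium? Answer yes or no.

Solve by backward induction (Incumbent leads).
- Soft: BR = X, leader payoff 11.
- Moderate: BR = Z, leader payoff 8.
- Aggressive: BR = Z, leader payoff 10.
Among 11, 8, 10, the best is 11 at Soft. Subgame-perfect outcome: (Soft, X) with payoffs (11, 20).
Under simultaneous play:
Incumbent's best replies: X→Aggressive; Y→Soft; Z→Aggressive.
Entrant's best replies: Soft→X; Moderate→Z; Aggressive→Z.
Only (Aggressive, Z) has each player best-responding; Nash payoffs (10, 8).
Sequential outcome (Soft, X) differs from the Nash profile (Aggressive, Z).

no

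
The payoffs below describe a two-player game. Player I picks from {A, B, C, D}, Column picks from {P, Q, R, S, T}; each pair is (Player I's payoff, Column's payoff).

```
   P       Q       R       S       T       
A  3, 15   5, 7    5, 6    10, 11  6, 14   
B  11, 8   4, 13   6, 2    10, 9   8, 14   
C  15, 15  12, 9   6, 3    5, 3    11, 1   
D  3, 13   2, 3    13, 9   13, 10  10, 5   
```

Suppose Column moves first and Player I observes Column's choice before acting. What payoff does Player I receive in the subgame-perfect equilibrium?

Backward induction with Column moving first.
- P → Player I plays C (best of 3, 11, 15, 3); Column gets 15.
- Q → Player I plays C (best of 5, 4, 12, 2); Column gets 9.
- R → Player I plays D (best of 5, 6, 6, 13); Column gets 9.
- S → Player I plays D (best of 10, 10, 5, 13); Column gets 10.
- T → Player I plays C (best of 6, 8, 11, 10); Column gets 1.
Column's induced payoffs are 15, 9, 9, 10, 1, so Column commits to P. Subgame-perfect outcome: (C, P) with payoffs (15, 15).

15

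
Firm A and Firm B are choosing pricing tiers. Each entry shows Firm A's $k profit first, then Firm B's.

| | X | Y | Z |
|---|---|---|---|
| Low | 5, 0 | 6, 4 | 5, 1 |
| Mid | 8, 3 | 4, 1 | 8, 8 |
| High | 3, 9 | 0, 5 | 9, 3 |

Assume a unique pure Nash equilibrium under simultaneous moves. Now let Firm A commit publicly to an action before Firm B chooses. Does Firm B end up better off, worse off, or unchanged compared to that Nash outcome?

Solve by backward induction (Firm A leads).
- Low: Firm B compares 0, 4, 1 and picks Y; Firm A would get 6.
- Mid: Firm B compares 3, 1, 8 and picks Z; Firm A would get 8.
- High: Firm B compares 9, 5, 3 and picks X; Firm A would get 3.
Among 6, 8, 3, the best is 8 at Mid. Subgame-perfect outcome: (Mid, Z) with payoffs (8, 8).
For the simultaneous game, intersect best replies.
Firm A's best replies: X→Mid; Y→Low; Z→High.
Firm B's best replies: Low→Y; Mid→Z; High→X.
Only (Low, Y) has each player best-responding; Nash payoffs (6, 4).
Firm B earns 8 sequentially versus 4 at the Nash outcome: better off.

better off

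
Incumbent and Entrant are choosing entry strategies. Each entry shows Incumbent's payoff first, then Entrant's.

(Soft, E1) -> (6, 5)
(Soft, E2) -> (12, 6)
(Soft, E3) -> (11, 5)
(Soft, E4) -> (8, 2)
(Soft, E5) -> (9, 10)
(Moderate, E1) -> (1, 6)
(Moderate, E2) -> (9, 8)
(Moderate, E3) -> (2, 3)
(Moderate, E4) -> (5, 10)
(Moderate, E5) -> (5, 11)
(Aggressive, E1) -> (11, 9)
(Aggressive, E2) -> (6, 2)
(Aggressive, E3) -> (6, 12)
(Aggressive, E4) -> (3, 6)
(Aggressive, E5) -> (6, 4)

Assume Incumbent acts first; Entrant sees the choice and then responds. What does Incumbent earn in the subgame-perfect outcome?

Solve by backward induction (Incumbent leads).
- Soft → Entrant plays E5 (best of 5, 6, 5, 2, 10); Incumbent gets 9.
- Moderate → Entrant plays E5 (best of 6, 8, 3, 10, 11); Incumbent gets 5.
- Aggressive → Entrant plays E3 (best of 9, 2, 12, 6, 4); Incumbent gets 6.
Incumbent's induced payoffs are 9, 5, 6, so Incumbent commits to Soft. Subgame-perfect outcome: (Soft, E5) with payoffs (9, 10).

9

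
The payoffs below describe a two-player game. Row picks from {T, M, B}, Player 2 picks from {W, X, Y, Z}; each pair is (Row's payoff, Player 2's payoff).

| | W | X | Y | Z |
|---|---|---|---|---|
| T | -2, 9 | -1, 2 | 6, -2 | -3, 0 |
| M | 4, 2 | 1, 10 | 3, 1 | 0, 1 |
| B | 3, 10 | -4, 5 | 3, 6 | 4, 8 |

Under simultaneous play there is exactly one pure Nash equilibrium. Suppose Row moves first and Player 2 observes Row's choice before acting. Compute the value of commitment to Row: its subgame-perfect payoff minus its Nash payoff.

2

Player 2 best-responds to each possible Row move:
- T: BR = W, leader payoff -2.
- M: BR = X, leader payoff 1.
- B: BR = W, leader payoff 3.
Among -2, 1, 3, the best is 3 at B. Subgame-perfect outcome: (B, W) with payoffs (3, 10).
Now find the simultaneous Nash equilibrium.
Row's best replies: W→M; X→M; Y→T; Z→B.
Player 2's best replies: T→W; M→X; B→W.
The unique mutual best reply is (M, X), giving (1, 10).
Row's commitment gain: 3 − 1 = 2.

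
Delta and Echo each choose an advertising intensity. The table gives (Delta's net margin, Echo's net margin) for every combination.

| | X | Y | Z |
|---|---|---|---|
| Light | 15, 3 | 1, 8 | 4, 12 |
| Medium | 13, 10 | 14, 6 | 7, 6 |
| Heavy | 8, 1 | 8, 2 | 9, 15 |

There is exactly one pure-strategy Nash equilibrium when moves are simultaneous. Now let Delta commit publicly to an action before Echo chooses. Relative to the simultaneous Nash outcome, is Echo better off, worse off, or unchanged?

Work backward from Echo's decision.
- Light → Echo plays Z (best of 3, 8, 12); Delta gets 4.
- Medium → Echo plays X (best of 10, 6, 6); Delta gets 13.
- Heavy → Echo plays Z (best of 1, 2, 15); Delta gets 9.
Among 4, 13, 9, the best is 13 at Medium. Subgame-perfect outcome: (Medium, X) with payoffs (13, 10).
Now find the simultaneous Nash equilibrium.
Delta's best replies: X→Light; Y→Medium; Z→Heavy.
Echo's best replies: Light→Z; Medium→X; Heavy→Z.
Only (Heavy, Z) has each player best-responding; Nash payoffs (9, 15).
Echo earns 10 sequentially versus 15 at the Nash outcome: worse off.

worse off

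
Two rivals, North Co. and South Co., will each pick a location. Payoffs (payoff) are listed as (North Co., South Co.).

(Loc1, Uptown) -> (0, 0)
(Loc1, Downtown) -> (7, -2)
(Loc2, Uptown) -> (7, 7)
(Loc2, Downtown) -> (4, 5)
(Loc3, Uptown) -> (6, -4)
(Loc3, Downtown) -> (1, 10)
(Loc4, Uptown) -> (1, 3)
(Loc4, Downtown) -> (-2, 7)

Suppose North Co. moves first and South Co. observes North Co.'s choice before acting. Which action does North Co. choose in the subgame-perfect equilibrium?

Solve by backward induction (North Co. leads).
- Loc1: BR = Uptown, leader payoff 0.
- Loc2: BR = Uptown, leader payoff 7.
- Loc3: BR = Downtown, leader payoff 1.
- Loc4: BR = Downtown, leader payoff -2.
Maximizing over 0, 7, 1, -2, North Co. chooses Loc2. Subgame-perfect outcome: (Loc2, Uptown) with payoffs (7, 7).

Loc2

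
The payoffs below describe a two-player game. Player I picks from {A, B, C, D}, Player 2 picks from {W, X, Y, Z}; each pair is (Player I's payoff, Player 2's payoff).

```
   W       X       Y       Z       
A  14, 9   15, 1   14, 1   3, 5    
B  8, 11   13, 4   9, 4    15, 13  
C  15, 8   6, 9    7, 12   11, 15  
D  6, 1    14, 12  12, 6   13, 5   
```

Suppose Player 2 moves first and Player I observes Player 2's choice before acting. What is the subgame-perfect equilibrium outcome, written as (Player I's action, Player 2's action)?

(B, Z)

Solve by backward induction (Player 2 leads).
- W: BR = C, leader payoff 8.
- X: BR = A, leader payoff 1.
- Y: BR = A, leader payoff 1.
- Z: BR = B, leader payoff 13.
Maximizing over 8, 1, 1, 13, Player 2 chooses Z. Subgame-perfect outcome: (B, Z) with payoffs (15, 13).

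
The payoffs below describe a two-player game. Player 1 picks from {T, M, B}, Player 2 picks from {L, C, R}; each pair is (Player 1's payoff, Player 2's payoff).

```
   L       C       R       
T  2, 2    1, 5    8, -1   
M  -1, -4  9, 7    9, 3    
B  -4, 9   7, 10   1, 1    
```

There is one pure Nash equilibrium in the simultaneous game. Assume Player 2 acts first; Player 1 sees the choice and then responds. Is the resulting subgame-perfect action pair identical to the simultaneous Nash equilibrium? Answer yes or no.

Player 1 best-responds to each possible Player 2 move:
- L → Player 1 plays T (best of 2, -1, -4); Player 2 gets 2.
- C → Player 1 plays M (best of 1, 9, 7); Player 2 gets 7.
- R → Player 1 plays M (best of 8, 9, 1); Player 2 gets 3.
Among 2, 7, 3, the best is 7 at C. Subgame-perfect outcome: (M, C) with payoffs (9, 7).
For the simultaneous game, intersect best replies.
Player 1's best replies: L→T; C→M; R→M.
Player 2's best replies: T→C; M→C; B→C.
Only (M, C) has each player best-responding; Nash payoffs (9, 7).
Sequential outcome (M, C) coincides with the Nash profile (M, C).

yes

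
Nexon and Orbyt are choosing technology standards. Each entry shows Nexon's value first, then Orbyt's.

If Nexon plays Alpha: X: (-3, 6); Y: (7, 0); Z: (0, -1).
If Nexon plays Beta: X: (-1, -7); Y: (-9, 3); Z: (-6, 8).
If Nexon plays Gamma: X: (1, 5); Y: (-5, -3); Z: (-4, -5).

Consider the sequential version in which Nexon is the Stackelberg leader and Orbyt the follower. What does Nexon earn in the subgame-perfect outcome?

Solve by backward induction (Nexon leads).
- Alpha: Orbyt compares 6, 0, -1 and picks X; Nexon would get -3.
- Beta: Orbyt compares -7, 3, 8 and picks Z; Nexon would get -6.
- Gamma: Orbyt compares 5, -3, -5 and picks X; Nexon would get 1.
Maximizing over -3, -6, 1, Nexon chooses Gamma. Subgame-perfect outcome: (Gamma, X) with payoffs (1, 5).

1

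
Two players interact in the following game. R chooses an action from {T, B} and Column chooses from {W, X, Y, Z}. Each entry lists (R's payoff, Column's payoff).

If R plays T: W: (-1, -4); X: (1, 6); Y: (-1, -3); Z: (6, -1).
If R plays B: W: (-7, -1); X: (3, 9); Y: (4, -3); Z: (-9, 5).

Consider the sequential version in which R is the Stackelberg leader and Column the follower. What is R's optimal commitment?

B

Backward induction with R moving first.
- T: BR = X, leader payoff 1.
- B: BR = X, leader payoff 3.
Maximizing over 1, 3, R chooses B. Subgame-perfect outcome: (B, X) with payoffs (3, 9).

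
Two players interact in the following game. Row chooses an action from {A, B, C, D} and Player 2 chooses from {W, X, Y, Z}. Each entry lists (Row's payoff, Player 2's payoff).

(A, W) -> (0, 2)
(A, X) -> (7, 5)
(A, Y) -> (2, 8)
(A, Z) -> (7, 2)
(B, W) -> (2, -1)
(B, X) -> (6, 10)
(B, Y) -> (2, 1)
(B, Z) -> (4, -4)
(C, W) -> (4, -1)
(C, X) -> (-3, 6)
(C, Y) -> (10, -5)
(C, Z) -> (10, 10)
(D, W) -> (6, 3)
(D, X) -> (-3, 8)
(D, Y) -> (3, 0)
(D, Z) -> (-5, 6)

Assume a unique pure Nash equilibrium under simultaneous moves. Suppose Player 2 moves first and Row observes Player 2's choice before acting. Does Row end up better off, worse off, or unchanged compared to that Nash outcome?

Work backward from Row's decision.
- W: BR = D, leader payoff 3.
- X: BR = A, leader payoff 5.
- Y: BR = C, leader payoff -5.
- Z: BR = C, leader payoff 10.
Among 3, 5, -5, 10, the best is 10 at Z. Subgame-perfect outcome: (C, Z) with payoffs (10, 10).
For the simultaneous game, intersect best replies.
Row's best replies: W→D; X→A; Y→C; Z→C.
Player 2's best replies: A→Y; B→X; C→Z; D→X.
Only (C, Z) has each player best-responding; Nash payoffs (10, 10).
Row earns 10 sequentially versus 10 at the Nash outcome: unchanged.

unchanged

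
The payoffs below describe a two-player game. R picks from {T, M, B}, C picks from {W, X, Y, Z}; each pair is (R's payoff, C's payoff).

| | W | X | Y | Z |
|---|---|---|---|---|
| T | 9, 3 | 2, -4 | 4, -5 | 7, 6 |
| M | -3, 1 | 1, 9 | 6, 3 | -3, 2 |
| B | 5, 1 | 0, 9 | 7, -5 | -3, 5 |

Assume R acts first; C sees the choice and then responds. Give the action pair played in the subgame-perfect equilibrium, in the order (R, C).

Backward induction with R moving first.
- T → C plays Z (best of 3, -4, -5, 6); R gets 7.
- M → C plays X (best of 1, 9, 3, 2); R gets 1.
- B → C plays X (best of 1, 9, -5, 5); R gets 0.
Among 7, 1, 0, the best is 7 at T. Subgame-perfect outcome: (T, Z) with payoffs (7, 6).

(T, Z)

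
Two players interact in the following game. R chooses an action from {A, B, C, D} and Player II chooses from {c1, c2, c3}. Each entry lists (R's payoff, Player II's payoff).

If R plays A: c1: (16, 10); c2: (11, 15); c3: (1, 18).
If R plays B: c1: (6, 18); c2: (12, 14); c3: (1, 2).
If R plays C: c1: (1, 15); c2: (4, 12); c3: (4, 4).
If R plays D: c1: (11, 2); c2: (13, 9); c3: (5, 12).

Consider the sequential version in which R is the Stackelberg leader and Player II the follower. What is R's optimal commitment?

B

Work backward from Player II's decision.
- A → Player II plays c3 (best of 10, 15, 18); R gets 1.
- B → Player II plays c1 (best of 18, 14, 2); R gets 6.
- C → Player II plays c1 (best of 15, 12, 4); R gets 1.
- D → Player II plays c3 (best of 2, 9, 12); R gets 5.
R's induced payoffs are 1, 6, 1, 5, so R commits to B. Subgame-perfect outcome: (B, c1) with payoffs (6, 18).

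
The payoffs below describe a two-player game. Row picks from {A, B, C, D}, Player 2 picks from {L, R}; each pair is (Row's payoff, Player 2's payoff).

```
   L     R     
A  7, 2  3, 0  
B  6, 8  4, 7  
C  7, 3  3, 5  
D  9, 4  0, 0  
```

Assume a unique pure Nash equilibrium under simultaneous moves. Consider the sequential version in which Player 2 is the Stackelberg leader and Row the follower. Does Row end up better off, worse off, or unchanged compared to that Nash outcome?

Row best-responds to each possible Player 2 move:
- L: BR = D, leader payoff 4.
- R: BR = B, leader payoff 7.
Player 2's induced payoffs are 4, 7, so Player 2 commits to R. Subgame-perfect outcome: (B, R) with payoffs (4, 7).
For the simultaneous game, intersect best replies.
Row's best replies: L→D; R→B.
Player 2's best replies: A→L; B→L; C→R; D→L.
Only (D, L) has each player best-responding; Nash payoffs (9, 4).
Row earns 4 sequentially versus 9 at the Nash outcome: worse off.

worse off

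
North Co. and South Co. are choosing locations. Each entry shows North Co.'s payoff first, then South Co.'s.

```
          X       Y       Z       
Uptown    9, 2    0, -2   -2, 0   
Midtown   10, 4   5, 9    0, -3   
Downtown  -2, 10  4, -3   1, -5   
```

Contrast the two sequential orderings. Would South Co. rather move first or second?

If North Co. leads: South Co.'s best replies are Uptown→X, Midtown→Y, Downtown→X; North Co.'s induced payoffs 9, 5, -2; outcome (Uptown, X), payoffs (9, 2).
If South Co. leads: North Co.'s best replies are X→Midtown, Y→Midtown, Z→Downtown; South Co.'s induced payoffs 4, 9, -5; outcome (Midtown, Y), payoffs (5, 9).
South Co. gets 9 moving first and 2 moving second, so South Co. prefers to move first.

first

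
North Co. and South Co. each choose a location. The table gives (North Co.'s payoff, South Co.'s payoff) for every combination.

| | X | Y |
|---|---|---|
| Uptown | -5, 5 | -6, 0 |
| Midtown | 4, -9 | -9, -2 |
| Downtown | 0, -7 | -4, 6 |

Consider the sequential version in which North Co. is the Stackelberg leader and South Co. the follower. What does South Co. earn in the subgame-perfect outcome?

South Co. best-responds to each possible North Co. move:
- Uptown → South Co. plays X (best of 5, 0); North Co. gets -5.
- Midtown → South Co. plays Y (best of -9, -2); North Co. gets -9.
- Downtown → South Co. plays Y (best of -7, 6); North Co. gets -4.
Among -5, -9, -4, the best is -4 at Downtown. Subgame-perfect outcome: (Downtown, Y) with payoffs (-4, 6).

6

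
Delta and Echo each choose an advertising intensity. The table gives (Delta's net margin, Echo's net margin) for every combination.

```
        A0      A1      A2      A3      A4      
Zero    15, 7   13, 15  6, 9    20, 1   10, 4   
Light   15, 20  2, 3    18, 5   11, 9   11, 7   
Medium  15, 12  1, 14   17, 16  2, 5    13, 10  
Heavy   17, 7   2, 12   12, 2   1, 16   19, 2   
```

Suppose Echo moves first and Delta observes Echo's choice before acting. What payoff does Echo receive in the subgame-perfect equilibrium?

15

Delta best-responds to each possible Echo move:
- A0: Delta compares 15, 15, 15, 17 and picks Heavy; Echo would get 7.
- A1: Delta compares 13, 2, 1, 2 and picks Zero; Echo would get 15.
- A2: Delta compares 6, 18, 17, 12 and picks Light; Echo would get 5.
- A3: Delta compares 20, 11, 2, 1 and picks Zero; Echo would get 1.
- A4: Delta compares 10, 11, 13, 19 and picks Heavy; Echo would get 2.
Among 7, 15, 5, 1, 2, the best is 15 at A1. Subgame-perfect outcome: (Zero, A1) with payoffs (13, 15).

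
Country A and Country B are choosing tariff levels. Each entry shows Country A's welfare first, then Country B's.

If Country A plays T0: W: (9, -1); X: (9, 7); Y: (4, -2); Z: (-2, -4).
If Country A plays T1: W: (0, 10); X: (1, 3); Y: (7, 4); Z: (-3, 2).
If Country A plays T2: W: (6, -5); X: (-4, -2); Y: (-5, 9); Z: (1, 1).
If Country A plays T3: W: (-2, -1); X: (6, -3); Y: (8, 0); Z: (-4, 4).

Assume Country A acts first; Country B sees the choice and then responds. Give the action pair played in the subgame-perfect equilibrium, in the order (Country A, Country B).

(T0, X)

Solve by backward induction (Country A leads).
- T0: Country B compares -1, 7, -2, -4 and picks X; Country A would get 9.
- T1: Country B compares 10, 3, 4, 2 and picks W; Country A would get 0.
- T2: Country B compares -5, -2, 9, 1 and picks Y; Country A would get -5.
- T3: Country B compares -1, -3, 0, 4 and picks Z; Country A would get -4.
Country A's induced payoffs are 9, 0, -5, -4, so Country A commits to T0. Subgame-perfect outcome: (T0, X) with payoffs (9, 7).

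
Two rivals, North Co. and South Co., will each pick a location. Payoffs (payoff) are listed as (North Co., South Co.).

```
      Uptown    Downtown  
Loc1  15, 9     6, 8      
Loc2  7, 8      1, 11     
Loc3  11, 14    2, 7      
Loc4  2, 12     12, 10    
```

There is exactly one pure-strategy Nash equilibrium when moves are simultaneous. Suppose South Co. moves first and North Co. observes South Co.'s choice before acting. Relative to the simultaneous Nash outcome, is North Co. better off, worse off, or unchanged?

Solve by backward induction (South Co. leads).
- Uptown: North Co. compares 15, 7, 11, 2 and picks Loc1; South Co. would get 9.
- Downtown: North Co. compares 6, 1, 2, 12 and picks Loc4; South Co. would get 10.
Maximizing over 9, 10, South Co. chooses Downtown. Subgame-perfect outcome: (Loc4, Downtown) with payoffs (12, 10).
Under simultaneous play:
North Co.'s best replies: Uptown→Loc1; Downtown→Loc4.
South Co.'s best replies: Loc1→Uptown; Loc2→Downtown; Loc3→Uptown; Loc4→Uptown.
Only (Loc1, Uptown) has each player best-responding; Nash payoffs (15, 9).
North Co. earns 12 sequentially versus 15 at the Nash outcome: worse off.

worse off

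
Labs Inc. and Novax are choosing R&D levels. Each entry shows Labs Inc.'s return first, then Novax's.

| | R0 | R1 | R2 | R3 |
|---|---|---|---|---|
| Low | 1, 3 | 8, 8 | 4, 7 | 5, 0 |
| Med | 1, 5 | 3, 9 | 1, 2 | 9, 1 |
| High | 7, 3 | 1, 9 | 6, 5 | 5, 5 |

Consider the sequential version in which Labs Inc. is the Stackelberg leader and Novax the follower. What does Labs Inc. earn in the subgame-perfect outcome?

8

Solve by backward induction (Labs Inc. leads).
- Low: BR = R1, leader payoff 8.
- Med: BR = R1, leader payoff 3.
- High: BR = R1, leader payoff 1.
Among 8, 3, 1, the best is 8 at Low. Subgame-perfect outcome: (Low, R1) with payoffs (8, 8).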